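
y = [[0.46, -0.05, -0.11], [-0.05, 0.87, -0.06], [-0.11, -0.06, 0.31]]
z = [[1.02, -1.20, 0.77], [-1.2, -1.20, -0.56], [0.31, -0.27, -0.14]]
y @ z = [[0.5, -0.46, 0.40], [-1.11, -0.97, -0.52], [0.06, 0.12, -0.09]]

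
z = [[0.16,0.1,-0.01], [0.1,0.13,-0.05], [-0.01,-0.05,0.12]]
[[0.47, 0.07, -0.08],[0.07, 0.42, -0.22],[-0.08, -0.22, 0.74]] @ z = [[0.08, 0.06, -0.02], [0.06, 0.07, -0.05], [-0.04, -0.07, 0.10]]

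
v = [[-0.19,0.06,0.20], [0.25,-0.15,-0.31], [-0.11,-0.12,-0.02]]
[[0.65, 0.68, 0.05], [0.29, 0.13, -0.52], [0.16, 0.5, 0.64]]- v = [[0.84, 0.62, -0.15], [0.04, 0.28, -0.21], [0.27, 0.62, 0.66]]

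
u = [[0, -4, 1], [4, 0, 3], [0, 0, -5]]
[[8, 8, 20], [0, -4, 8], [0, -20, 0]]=u @ [[0, -4, 2], [-2, -1, -5], [0, 4, 0]]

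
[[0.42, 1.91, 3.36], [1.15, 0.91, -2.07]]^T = [[0.42, 1.15], [1.91, 0.91], [3.36, -2.07]]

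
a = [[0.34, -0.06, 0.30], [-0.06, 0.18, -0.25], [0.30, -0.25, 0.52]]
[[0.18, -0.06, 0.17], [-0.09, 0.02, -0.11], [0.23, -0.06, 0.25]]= a @ [[0.38, -0.19, 0.13],[-0.19, 0.13, 0.05],[0.13, 0.05, 0.43]]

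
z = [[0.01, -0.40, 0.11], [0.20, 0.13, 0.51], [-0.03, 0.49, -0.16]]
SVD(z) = [[0.61, -0.14, 0.78], [0.18, 0.98, 0.03], [-0.77, 0.12, 0.63]] @ diag([0.6651849865157553, 0.5597365336257809, 0.00489353028294002]) @ [[0.10, -0.9, 0.42],[0.34, 0.43, 0.84],[-0.93, 0.06, 0.35]]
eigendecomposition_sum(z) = [[0.11, -0.20, 0.31], [0.08, -0.15, 0.24], [-0.14, 0.25, -0.4]] + [[-0.01,-0.00,-0.01], [0.00,0.0,0.0], [0.01,0.0,0.0]] + [[-0.08, -0.2, -0.19],[0.12, 0.28, 0.27],[0.1, 0.24, 0.23]]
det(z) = 0.00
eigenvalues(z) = [-0.44, -0.01, 0.43]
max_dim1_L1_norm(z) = 0.84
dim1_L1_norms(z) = [0.52, 0.84, 0.68]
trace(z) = -0.02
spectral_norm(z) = 0.67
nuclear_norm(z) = 1.23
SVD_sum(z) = [[0.04, -0.37, 0.17],[0.01, -0.11, 0.05],[-0.05, 0.46, -0.22]] + [[-0.03, -0.03, -0.06], [0.19, 0.24, 0.46], [0.02, 0.03, 0.05]] + [[-0.0,0.0,0.0], [-0.0,0.00,0.00], [-0.0,0.00,0.00]]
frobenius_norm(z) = 0.87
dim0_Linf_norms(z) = [0.2, 0.49, 0.51]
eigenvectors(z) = [[-0.56, -0.93, -0.48], [-0.43, 0.05, 0.66], [0.7, 0.35, 0.58]]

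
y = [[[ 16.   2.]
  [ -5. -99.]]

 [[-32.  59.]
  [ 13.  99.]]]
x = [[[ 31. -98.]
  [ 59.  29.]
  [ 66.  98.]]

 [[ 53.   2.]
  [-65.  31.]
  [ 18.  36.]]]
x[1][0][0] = 53.0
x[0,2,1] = 98.0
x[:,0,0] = [31.0, 53.0]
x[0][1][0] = 59.0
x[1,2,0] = 18.0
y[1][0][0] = -32.0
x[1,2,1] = 36.0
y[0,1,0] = -5.0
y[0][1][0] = -5.0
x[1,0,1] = 2.0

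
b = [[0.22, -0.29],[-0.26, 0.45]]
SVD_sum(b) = [[0.19, -0.31],[-0.28, 0.44]] + [[0.03,0.02], [0.02,0.01]]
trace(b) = 0.67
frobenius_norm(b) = 0.63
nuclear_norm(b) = 0.67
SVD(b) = [[-0.57, 0.82], [0.82, 0.57]] @ diag([0.633412823957922, 0.037258481526366724]) @ [[-0.54, 0.84], [0.84, 0.54]]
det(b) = 0.02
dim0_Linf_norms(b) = [0.26, 0.45]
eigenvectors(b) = [[-0.85, 0.57],[-0.53, -0.82]]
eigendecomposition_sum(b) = [[0.03, 0.02], [0.02, 0.01]] + [[0.19, -0.31], [-0.28, 0.44]]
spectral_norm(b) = 0.63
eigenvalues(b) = [0.04, 0.63]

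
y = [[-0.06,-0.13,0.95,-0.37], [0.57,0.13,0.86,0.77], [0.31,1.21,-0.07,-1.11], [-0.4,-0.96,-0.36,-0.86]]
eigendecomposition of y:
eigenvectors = [[0.47+0.00j, (-0.33-0.43j), (-0.33+0.43j), 0.89+0.00j], [0.43+0.00j, -0.41+0.18j, -0.41-0.18j, (-0.19+0j)], [(0.68+0j), 0.61+0.00j, 0.61-0.00j, -0.40+0.00j], [-0.36+0.00j, (-0.05-0.37j), -0.05+0.37j, (-0.08+0j)]]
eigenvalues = [(1.48+0j), (-0.96+0.81j), (-0.96-0.81j), (-0.42+0j)]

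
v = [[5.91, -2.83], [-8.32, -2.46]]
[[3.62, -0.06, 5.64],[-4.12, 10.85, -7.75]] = v @ [[0.54, -0.81, 0.94], [-0.15, -1.67, -0.03]]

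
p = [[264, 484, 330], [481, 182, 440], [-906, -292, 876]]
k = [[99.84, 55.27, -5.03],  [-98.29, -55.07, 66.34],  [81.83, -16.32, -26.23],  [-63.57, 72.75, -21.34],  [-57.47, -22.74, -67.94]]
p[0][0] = 264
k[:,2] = [-5.03, 66.34, -26.23, -21.34, -67.94]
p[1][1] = 182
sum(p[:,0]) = -161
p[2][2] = 876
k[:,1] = [55.27, -55.07, -16.32, 72.75, -22.74]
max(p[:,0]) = 481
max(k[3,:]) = 72.75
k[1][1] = -55.07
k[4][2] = -67.94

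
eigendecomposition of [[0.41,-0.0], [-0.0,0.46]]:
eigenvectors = [[1.00, 0.00], [0.0, 1.0]]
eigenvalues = [0.41, 0.46]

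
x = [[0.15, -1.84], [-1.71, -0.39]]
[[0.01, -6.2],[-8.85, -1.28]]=x@[[5.08, -0.02], [0.41, 3.37]]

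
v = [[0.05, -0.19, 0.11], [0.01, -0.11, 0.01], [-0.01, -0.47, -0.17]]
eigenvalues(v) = [(0.01+0j), (-0.12+0.03j), (-0.12-0.03j)]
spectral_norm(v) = 0.53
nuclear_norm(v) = 0.71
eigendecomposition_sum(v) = [[0.02+0.00j, -0.06+0.00j, (0.01+0j)], [0j, (-0+0j), 0j], [-0.00+0.00j, (0.01+0j), -0.00+0.00j]] + [[(0.01-0.05j),(-0.06+0.88j),(0.05+0.05j)], [0.00-0.01j,-0.05+0.12j,0.00+0.01j], [(-0+0.07j),-0.24-1.19j,-0.08-0.04j]] + [[(0.01+0.05j), -0.06-0.88j, 0.05-0.05j],[0.01j, -0.05-0.12j, -0.01j],[-0.00-0.07j, -0.24+1.19j, -0.08+0.04j]]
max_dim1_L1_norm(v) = 0.65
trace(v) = -0.23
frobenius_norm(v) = 0.56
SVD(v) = [[-0.3,0.92,0.26], [-0.2,0.21,-0.96], [-0.93,-0.34,0.12]] @ diag([0.5319954285103506, 0.17284303808374818, 0.002479562475178758]) @ [[-0.01, 0.97, 0.23], [0.3, -0.22, 0.93], [0.95, 0.08, -0.29]]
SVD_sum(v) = [[0.00, -0.16, -0.04],[0.00, -0.1, -0.02],[0.01, -0.48, -0.12]] + [[0.05, -0.03, 0.15],[0.01, -0.01, 0.03],[-0.02, 0.01, -0.05]] + [[0.00, 0.00, -0.0], [-0.0, -0.0, 0.0], [0.00, 0.00, -0.0]]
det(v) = 0.00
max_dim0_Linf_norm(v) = 0.47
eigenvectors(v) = [[(-0.98+0j), (0.56+0.16j), (0.56-0.16j)], [(-0.06+0j), 0.07+0.05j, (0.07-0.05j)], [0.21+0.00j, -0.81+0.00j, -0.81-0.00j]]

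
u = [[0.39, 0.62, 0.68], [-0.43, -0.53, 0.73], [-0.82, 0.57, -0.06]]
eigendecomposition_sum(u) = [[0.20+0.46j, (0.28-0.08j), 0.36-0.18j], [-0.25+0.15j, (0.07+0.15j), 0.13+0.20j], [(-0.39+0.14j), (0.05+0.23j), (0.13+0.31j)]] + [[0.20-0.46j, 0.28+0.08j, (0.36+0.18j)],  [(-0.25-0.15j), 0.07-0.15j, (0.13-0.2j)],  [-0.39-0.14j, 0.05-0.23j, 0.13-0.31j]] + [[(-0.01+0j), (0.07-0j), -0.05+0.00j], [(0.07-0j), -0.66+0.00j, (0.47-0j)], [(-0.05+0j), 0.46-0.00j, (-0.33+0j)]]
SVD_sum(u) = [[0.49,0.06,0.03], [-0.45,-0.05,-0.02], [-0.74,-0.09,-0.04]] + [[-0.04, 0.03, 0.68],[-0.04, 0.03, 0.73],[-0.00, 0.0, 0.01]] + [[-0.06,0.53,-0.03], [0.06,-0.51,0.02], [-0.08,0.66,-0.03]]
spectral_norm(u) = 1.00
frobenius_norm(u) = 1.73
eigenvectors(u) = [[0.70+0.00j,(0.7-0j),0.08+0.00j], [(0.05+0.41j),(0.05-0.41j),(-0.82+0j)], [(-0.04+0.58j),-0.04-0.58j,(0.57+0j)]]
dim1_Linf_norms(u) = [0.68, 0.73, 0.82]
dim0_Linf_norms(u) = [0.82, 0.62, 0.73]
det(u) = -1.00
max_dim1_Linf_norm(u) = 0.82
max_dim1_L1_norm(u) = 1.69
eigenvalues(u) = [(0.4+0.92j), (0.4-0.92j), (-1+0j)]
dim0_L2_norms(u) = [1.0, 1.0, 1.0]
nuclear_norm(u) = 3.00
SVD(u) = [[-0.49, 0.68, -0.54],[0.45, 0.73, 0.51],[0.75, 0.01, -0.67]] @ diag([1.0048384164112159, 0.9994462431463597, 0.994940683641406]) @ [[-0.99,-0.12,-0.05], [-0.06,0.04,1.00], [0.12,-0.99,0.05]]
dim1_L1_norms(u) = [1.69, 1.69, 1.45]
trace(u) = -0.20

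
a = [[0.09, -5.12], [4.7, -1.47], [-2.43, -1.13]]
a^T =[[0.09, 4.70, -2.43], [-5.12, -1.47, -1.13]]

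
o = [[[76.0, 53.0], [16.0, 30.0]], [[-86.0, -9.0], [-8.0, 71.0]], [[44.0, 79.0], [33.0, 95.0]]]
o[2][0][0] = 44.0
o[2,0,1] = 79.0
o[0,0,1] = 53.0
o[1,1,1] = 71.0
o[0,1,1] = 30.0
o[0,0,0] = 76.0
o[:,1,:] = [[16.0, 30.0], [-8.0, 71.0], [33.0, 95.0]]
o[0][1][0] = 16.0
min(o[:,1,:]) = -8.0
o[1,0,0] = -86.0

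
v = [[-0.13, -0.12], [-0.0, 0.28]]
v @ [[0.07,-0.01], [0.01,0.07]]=[[-0.01, -0.01], [0.0, 0.02]]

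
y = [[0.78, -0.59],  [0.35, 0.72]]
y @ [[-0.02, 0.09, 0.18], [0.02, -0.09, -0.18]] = [[-0.03, 0.12, 0.25], [0.01, -0.03, -0.07]]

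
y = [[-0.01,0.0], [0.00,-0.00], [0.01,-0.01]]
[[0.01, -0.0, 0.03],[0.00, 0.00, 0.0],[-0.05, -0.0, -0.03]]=y@[[-0.96, 0.13, -2.52], [3.95, 0.36, 0.67]]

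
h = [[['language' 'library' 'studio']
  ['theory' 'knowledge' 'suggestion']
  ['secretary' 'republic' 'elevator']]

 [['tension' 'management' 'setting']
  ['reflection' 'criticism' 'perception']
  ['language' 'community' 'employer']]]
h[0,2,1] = 'republic'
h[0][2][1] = 'republic'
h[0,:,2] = ['studio', 'suggestion', 'elevator']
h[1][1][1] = 'criticism'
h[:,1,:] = [['theory', 'knowledge', 'suggestion'], ['reflection', 'criticism', 'perception']]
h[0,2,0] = 'secretary'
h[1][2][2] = 'employer'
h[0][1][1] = 'knowledge'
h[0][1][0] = 'theory'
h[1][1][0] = 'reflection'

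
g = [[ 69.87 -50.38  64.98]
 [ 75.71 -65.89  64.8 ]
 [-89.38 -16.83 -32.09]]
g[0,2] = 64.98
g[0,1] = -50.38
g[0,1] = -50.38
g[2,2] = -32.09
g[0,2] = 64.98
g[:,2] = [64.98, 64.8, -32.09]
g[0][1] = -50.38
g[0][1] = -50.38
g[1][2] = 64.8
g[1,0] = 75.71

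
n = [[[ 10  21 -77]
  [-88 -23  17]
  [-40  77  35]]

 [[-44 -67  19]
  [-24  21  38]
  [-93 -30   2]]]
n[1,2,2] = 2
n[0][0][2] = -77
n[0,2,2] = 35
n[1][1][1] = 21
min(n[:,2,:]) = -93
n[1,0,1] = -67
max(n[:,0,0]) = 10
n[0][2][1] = 77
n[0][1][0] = -88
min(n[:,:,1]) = -67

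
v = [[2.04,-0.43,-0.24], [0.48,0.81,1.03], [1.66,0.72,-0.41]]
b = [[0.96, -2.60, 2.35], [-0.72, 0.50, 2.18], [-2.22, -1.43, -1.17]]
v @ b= [[2.80, -5.18, 4.14],  [-2.41, -2.32, 1.69],  [1.99, -3.37, 5.95]]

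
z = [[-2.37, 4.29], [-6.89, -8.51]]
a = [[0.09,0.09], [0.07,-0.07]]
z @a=[[0.09, -0.51], [-1.22, -0.02]]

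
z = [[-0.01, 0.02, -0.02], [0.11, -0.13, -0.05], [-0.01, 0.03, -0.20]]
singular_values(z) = [0.21, 0.17, 0.0]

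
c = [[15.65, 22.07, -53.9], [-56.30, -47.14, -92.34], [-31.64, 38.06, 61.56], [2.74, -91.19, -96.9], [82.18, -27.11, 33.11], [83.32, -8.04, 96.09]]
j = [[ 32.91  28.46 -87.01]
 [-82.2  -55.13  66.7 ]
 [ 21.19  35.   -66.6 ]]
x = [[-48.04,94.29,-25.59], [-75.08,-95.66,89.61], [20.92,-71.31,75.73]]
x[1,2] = 89.61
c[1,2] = -92.34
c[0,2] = -53.9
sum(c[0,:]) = -16.18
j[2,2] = -66.6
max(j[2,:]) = 35.0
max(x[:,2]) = 89.61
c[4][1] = -27.11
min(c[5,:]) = -8.04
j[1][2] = 66.7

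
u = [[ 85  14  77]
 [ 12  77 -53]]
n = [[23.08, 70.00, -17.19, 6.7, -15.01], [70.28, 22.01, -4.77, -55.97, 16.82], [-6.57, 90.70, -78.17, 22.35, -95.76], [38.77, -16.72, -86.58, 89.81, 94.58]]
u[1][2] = -53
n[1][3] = -55.97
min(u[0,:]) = 14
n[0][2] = -17.19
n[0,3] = 6.7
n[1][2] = -4.77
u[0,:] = [85, 14, 77]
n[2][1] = 90.7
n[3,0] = 38.77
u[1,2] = -53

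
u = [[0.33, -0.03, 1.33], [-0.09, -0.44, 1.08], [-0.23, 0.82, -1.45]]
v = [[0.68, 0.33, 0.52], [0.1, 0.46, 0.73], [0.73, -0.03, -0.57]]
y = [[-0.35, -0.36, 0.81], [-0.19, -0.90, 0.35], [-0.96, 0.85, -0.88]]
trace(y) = -2.13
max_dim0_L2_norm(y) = 1.29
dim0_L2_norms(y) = [1.04, 1.29, 1.25]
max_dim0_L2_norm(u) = 2.24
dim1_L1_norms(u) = [1.69, 1.61, 2.5]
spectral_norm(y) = 1.79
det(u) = -0.30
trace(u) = -1.56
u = v + y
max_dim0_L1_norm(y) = 2.11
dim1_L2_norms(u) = [1.37, 1.17, 1.68]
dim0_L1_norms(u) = [0.65, 1.29, 3.86]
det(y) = -0.82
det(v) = -0.14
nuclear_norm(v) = 2.32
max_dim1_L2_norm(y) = 1.56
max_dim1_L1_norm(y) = 2.69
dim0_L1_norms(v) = [1.51, 0.82, 1.82]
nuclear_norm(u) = 3.17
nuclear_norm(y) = 3.21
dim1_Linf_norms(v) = [0.68, 0.73, 0.73]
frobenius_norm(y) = 2.07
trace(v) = 0.57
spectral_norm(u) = 2.39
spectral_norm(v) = 1.19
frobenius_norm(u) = 2.46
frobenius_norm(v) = 1.57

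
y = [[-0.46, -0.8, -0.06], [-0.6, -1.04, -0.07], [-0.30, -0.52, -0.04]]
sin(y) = [[-0.30, -0.52, -0.04],[-0.39, -0.68, -0.04],[-0.19, -0.34, -0.03]]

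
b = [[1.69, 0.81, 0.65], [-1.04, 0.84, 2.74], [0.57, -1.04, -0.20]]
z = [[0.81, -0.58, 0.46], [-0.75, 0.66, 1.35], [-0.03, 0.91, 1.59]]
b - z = [[0.88,1.39,0.19], [-0.29,0.18,1.39], [0.6,-1.95,-1.79]]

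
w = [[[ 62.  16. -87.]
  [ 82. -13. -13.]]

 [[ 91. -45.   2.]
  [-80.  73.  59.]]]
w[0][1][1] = -13.0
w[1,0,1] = -45.0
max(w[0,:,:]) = 82.0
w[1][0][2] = 2.0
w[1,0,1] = -45.0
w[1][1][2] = 59.0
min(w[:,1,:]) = -80.0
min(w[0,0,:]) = -87.0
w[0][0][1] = 16.0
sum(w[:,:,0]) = 155.0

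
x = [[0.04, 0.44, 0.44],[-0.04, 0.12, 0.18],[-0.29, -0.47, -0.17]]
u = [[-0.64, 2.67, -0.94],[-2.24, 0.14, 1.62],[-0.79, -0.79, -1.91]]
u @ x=[[0.14, 0.48, 0.36], [-0.57, -1.73, -1.24], [0.55, 0.46, -0.17]]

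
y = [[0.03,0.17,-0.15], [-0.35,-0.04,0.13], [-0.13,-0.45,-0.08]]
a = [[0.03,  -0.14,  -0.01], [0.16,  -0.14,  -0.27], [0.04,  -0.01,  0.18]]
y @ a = [[0.02, -0.03, -0.07],  [-0.01, 0.05, 0.04],  [-0.08, 0.08, 0.11]]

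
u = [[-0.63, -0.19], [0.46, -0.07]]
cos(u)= [[0.85, -0.07], [0.16, 1.04]]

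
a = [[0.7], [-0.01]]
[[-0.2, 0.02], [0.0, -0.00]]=a@ [[-0.28, 0.03]]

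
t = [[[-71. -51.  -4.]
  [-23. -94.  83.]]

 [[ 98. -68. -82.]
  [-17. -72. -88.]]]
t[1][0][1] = -68.0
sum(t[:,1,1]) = -166.0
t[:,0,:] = [[-71.0, -51.0, -4.0], [98.0, -68.0, -82.0]]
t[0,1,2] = 83.0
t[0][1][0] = -23.0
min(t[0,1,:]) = -94.0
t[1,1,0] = -17.0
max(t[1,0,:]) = 98.0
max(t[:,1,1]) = -72.0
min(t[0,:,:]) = -94.0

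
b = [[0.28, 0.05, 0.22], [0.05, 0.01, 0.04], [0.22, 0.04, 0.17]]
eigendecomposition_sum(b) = [[0.28,0.05,0.22], [0.05,0.01,0.04], [0.22,0.04,0.17]] + [[-0.0, -0.0, 0.00], [-0.0, -0.00, 0.00], [0.0, 0.00, -0.0]] + [[0.00,-0.0,-0.00], [-0.0,0.00,0.0], [-0.00,0.00,0.00]]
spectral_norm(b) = 0.46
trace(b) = 0.46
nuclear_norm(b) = 0.46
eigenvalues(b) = [0.46, -0.0, 0.0]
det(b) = -0.00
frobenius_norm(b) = 0.46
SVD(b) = [[-0.78, -0.57, -0.26], [-0.14, -0.25, 0.96], [-0.61, 0.78, 0.12]] @ diag([0.46086322825180265, 0.001966583803058049, 0.0011033555512555157]) @ [[-0.78, -0.14, -0.61], [0.57, 0.25, -0.78], [-0.26, 0.96, 0.12]]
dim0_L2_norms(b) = [0.36, 0.06, 0.28]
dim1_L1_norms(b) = [0.55, 0.1, 0.43]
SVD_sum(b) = [[0.28, 0.05, 0.22], [0.05, 0.01, 0.04], [0.22, 0.04, 0.17]] + [[-0.0, -0.00, 0.00], [-0.0, -0.0, 0.0], [0.0, 0.0, -0.00]] + [[0.0,-0.00,-0.00], [-0.00,0.00,0.0], [-0.00,0.0,0.00]]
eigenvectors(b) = [[-0.78, -0.57, 0.26], [-0.14, -0.25, -0.96], [-0.61, 0.78, -0.12]]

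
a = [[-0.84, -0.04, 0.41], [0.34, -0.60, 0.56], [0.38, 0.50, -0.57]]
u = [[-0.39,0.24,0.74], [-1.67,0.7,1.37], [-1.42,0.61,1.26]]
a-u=[[-0.45,-0.28,-0.33],  [2.01,-1.3,-0.81],  [1.8,-0.11,-1.83]]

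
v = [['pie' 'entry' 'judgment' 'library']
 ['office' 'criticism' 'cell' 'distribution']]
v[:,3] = ['library', 'distribution']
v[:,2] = ['judgment', 'cell']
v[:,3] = ['library', 'distribution']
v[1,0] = 'office'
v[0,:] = ['pie', 'entry', 'judgment', 'library']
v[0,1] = 'entry'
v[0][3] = 'library'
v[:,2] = ['judgment', 'cell']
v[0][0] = 'pie'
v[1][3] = 'distribution'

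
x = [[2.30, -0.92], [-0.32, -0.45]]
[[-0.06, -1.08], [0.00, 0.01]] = x @[[-0.02, -0.37], [0.01, 0.25]]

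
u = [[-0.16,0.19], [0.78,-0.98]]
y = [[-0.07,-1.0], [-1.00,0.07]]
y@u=[[-0.77, 0.97], [0.21, -0.26]]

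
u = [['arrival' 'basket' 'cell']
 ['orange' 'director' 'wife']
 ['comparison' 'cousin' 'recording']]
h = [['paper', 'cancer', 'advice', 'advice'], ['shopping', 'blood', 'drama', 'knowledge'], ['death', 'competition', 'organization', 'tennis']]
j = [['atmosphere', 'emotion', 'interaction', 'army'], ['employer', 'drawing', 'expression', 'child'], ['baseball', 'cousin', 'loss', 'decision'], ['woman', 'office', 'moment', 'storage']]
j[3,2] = 'moment'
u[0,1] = 'basket'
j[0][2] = 'interaction'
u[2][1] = 'cousin'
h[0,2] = 'advice'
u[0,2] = 'cell'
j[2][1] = 'cousin'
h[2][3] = 'tennis'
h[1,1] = 'blood'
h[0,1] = 'cancer'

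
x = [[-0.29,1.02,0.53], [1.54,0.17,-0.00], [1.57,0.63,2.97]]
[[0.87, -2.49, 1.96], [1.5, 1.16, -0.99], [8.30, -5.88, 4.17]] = x@[[0.98,0.87,-0.74], [-0.06,-1.04,0.87], [2.29,-2.22,1.61]]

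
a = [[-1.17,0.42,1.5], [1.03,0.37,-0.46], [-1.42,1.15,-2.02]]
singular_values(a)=[2.76, 2.13, 0.67]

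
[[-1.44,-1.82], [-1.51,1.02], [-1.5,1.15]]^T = [[-1.44, -1.51, -1.50], [-1.82, 1.02, 1.15]]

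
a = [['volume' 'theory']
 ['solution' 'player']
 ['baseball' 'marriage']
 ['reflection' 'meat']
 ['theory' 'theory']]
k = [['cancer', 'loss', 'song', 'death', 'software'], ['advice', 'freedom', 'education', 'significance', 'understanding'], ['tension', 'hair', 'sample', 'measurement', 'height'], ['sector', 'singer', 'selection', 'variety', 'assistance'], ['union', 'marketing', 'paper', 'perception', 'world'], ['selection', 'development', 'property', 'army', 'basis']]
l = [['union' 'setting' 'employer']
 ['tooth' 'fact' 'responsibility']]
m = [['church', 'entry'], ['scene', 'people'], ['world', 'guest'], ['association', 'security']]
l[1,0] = 'tooth'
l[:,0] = ['union', 'tooth']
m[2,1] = 'guest'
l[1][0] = 'tooth'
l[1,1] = 'fact'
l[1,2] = 'responsibility'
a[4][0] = 'theory'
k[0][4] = 'software'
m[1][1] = 'people'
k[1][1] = 'freedom'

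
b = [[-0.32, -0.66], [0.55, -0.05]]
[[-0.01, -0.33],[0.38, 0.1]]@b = [[-0.18,0.02], [-0.07,-0.26]]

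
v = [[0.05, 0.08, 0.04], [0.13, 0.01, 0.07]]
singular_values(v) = [0.17, 0.07]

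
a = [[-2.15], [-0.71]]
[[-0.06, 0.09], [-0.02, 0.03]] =a @ [[0.03, -0.04]]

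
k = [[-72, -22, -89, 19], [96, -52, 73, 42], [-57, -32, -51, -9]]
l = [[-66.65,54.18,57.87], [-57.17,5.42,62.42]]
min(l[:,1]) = 5.42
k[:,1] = [-22, -52, -32]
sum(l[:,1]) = 59.6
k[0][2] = -89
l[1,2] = 62.42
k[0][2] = -89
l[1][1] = 5.42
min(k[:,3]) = -9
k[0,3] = 19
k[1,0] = 96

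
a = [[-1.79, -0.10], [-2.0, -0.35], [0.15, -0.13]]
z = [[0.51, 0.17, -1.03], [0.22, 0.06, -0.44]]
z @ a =[[-1.41, 0.02], [-0.58, 0.01]]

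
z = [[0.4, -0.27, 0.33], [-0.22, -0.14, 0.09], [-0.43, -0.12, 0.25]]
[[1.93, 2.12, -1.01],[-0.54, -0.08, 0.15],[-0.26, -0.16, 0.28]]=z @[[2.68, 2.25, -1.38], [2.84, -1.31, 0.41], [4.93, 2.62, -1.05]]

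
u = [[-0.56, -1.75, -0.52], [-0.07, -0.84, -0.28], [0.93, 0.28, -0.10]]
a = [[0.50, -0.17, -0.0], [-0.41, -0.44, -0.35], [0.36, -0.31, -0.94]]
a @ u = [[-0.27, -0.73, -0.21],[-0.07, 0.99, 0.37],[-1.05, -0.63, -0.01]]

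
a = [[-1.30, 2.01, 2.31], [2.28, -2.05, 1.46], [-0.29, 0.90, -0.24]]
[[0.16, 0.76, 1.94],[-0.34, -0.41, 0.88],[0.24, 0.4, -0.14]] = a @ [[0.18, 0.30, -0.09],[0.30, 0.55, 0.02],[-0.09, 0.02, 0.77]]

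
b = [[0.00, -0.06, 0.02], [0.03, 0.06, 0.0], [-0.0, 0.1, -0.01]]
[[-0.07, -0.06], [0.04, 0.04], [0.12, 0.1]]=b @ [[-1.06, -0.54], [1.21, 1.01], [0.22, 0.02]]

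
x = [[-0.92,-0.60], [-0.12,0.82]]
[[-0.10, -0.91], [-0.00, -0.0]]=x@ [[0.10,0.90], [0.01,0.13]]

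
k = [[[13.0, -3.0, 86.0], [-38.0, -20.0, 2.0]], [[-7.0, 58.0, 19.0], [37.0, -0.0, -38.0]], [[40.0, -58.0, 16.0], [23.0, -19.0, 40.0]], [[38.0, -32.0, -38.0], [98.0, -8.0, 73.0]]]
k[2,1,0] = 23.0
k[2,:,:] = [[40.0, -58.0, 16.0], [23.0, -19.0, 40.0]]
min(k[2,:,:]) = -58.0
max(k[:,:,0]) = 98.0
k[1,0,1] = 58.0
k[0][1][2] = 2.0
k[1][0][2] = 19.0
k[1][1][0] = 37.0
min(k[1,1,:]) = -38.0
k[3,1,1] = -8.0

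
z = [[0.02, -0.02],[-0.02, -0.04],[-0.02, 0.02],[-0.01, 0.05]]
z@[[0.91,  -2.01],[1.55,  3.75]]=[[-0.01, -0.12], [-0.08, -0.11], [0.01, 0.12], [0.07, 0.21]]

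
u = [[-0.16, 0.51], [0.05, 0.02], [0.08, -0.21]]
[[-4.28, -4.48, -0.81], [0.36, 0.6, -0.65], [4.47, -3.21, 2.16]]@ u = [[0.4, -2.10], [-0.08, 0.33], [-0.7, 1.76]]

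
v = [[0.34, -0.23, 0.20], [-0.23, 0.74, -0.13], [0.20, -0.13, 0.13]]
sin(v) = [[0.31, -0.19, 0.18], [-0.19, 0.65, -0.11], [0.18, -0.11, 0.12]]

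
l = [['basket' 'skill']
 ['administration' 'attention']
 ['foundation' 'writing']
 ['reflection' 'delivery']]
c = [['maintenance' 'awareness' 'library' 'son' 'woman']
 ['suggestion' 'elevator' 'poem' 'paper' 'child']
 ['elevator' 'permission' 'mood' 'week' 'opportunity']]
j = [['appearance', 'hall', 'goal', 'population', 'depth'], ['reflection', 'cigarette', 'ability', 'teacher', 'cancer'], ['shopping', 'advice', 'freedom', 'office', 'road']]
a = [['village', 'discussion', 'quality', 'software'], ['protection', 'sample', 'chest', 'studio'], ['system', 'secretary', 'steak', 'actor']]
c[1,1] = 'elevator'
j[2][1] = 'advice'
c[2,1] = 'permission'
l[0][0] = 'basket'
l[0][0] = 'basket'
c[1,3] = 'paper'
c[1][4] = 'child'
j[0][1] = 'hall'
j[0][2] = 'goal'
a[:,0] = ['village', 'protection', 'system']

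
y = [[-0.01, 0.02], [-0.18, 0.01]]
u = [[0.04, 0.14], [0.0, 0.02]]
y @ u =[[-0.0, -0.0], [-0.01, -0.02]]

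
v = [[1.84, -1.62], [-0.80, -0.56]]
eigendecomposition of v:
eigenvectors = [[0.96, 0.49], [-0.27, 0.87]]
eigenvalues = [2.29, -1.01]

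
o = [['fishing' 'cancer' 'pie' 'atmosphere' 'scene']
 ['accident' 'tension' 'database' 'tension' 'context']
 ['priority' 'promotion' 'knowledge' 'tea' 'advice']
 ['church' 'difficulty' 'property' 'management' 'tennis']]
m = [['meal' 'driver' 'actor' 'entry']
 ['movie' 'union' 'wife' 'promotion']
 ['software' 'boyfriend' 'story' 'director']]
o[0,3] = 'atmosphere'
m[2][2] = 'story'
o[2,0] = 'priority'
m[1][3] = 'promotion'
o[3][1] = 'difficulty'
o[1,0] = 'accident'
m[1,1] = 'union'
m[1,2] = 'wife'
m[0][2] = 'actor'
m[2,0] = 'software'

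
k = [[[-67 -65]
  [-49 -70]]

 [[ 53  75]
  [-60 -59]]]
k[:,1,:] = [[-49, -70], [-60, -59]]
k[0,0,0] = -67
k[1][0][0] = 53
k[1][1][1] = -59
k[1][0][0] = 53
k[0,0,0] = -67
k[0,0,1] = -65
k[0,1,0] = -49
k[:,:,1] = [[-65, -70], [75, -59]]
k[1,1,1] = -59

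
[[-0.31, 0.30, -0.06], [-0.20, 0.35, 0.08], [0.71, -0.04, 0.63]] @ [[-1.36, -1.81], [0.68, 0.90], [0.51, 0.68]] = [[0.6, 0.79], [0.55, 0.73], [-0.67, -0.89]]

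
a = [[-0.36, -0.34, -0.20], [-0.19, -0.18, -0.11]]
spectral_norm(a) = 0.60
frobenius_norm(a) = 0.60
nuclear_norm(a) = 0.61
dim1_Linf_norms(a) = [0.36, 0.19]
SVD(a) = [[-0.88, -0.47], [-0.47, 0.88]] @ diag([0.6048037150570719, 0.003530758157139869]) @ [[0.67, 0.64, 0.38],[0.34, 0.18, -0.92]]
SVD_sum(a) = [[-0.36, -0.34, -0.2],[-0.19, -0.18, -0.11]] + [[-0.00,-0.00,0.00], [0.0,0.00,-0.0]]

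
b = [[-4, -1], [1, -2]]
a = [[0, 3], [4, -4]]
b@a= [[-4, -8], [-8, 11]]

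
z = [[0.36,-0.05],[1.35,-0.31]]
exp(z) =[[1.39, -0.05], [1.39, 0.70]]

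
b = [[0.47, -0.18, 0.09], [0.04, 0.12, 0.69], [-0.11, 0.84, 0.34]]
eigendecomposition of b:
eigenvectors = [[0.19,0.99,-0.07], [0.71,0.13,0.61], [-0.67,0.00,0.79]]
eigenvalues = [-0.52, 0.45, 1.0]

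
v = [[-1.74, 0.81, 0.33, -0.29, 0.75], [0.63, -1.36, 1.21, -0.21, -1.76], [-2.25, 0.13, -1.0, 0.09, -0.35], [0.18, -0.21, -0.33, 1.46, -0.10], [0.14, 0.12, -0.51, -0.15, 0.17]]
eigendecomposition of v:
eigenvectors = [[0.34+0.00j,0.09+0.00j,-0.12+0.00j,(-0.27+0j),-0.27-0.00j], [(-0.68+0j),(-0.09+0j),(-0.81+0j),-0.72+0.00j,-0.72-0.00j], [0.63+0.00j,-0.16+0.00j,-0.04+0.00j,(0.22-0.5j),(0.22+0.5j)], [0j,-0.96+0.00j,-0.07+0.00j,(0.02-0.07j),(0.02+0.07j)], [0.14+0.00j,0.19+0.00j,(0.57+0j),0.32-0.06j,(0.32+0.06j)]]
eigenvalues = [(-2.45+0j), (1.39+0j), (0.02+0j), (-0.72+0.69j), (-0.72-0.69j)]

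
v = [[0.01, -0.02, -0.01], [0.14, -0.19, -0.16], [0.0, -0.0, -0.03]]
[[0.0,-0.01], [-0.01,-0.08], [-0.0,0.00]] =v@[[-0.22,-0.31], [-0.18,0.2], [0.08,-0.04]]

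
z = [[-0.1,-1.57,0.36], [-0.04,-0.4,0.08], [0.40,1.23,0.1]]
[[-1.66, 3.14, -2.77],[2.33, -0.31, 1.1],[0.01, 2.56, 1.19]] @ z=[[-1.07, -2.06, -0.62], [0.22, -2.18, 0.92], [0.37, 0.42, 0.33]]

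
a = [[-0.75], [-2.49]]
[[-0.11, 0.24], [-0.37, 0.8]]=a@ [[0.15, -0.32]]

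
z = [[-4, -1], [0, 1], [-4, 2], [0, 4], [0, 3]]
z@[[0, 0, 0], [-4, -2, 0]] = [[4, 2, 0], [-4, -2, 0], [-8, -4, 0], [-16, -8, 0], [-12, -6, 0]]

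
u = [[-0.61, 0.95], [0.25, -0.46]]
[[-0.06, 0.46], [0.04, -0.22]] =u @ [[-0.23,-0.13],[-0.21,0.4]]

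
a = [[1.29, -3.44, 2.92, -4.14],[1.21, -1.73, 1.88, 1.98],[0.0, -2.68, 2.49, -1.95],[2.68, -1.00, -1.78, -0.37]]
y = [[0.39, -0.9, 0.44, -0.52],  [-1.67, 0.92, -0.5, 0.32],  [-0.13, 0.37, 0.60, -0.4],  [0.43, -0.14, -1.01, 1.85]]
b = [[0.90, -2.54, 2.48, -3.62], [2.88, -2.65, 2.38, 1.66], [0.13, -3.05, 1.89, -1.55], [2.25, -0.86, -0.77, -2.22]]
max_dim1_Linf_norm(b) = 3.62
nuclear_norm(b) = 15.00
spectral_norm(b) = 7.14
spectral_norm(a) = 7.50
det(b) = 75.52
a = y + b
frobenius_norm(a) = 8.93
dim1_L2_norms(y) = [1.19, 2.0, 0.82, 2.16]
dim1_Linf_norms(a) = [4.14, 1.98, 2.68, 2.68]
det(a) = 42.16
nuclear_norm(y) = 5.43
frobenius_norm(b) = 8.77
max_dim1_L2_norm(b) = 5.15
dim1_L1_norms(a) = [11.79, 6.8, 7.12, 5.83]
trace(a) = 1.68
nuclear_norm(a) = 14.80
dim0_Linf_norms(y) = [1.67, 0.92, 1.01, 1.85]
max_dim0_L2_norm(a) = 5.0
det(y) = -0.89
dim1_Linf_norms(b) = [3.62, 2.88, 3.05, 2.25]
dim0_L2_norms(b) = [3.77, 4.85, 4.0, 4.82]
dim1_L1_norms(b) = [9.54, 9.57, 6.62, 6.1]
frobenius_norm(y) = 3.28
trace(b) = -2.08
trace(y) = 3.76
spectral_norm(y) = 2.41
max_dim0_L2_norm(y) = 1.99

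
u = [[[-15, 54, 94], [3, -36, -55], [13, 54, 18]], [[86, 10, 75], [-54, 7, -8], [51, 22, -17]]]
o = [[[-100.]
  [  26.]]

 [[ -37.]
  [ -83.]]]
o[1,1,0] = -83.0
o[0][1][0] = 26.0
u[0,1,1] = -36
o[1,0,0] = -37.0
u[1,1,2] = -8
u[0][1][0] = 3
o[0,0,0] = -100.0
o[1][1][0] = -83.0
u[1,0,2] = 75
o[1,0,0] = -37.0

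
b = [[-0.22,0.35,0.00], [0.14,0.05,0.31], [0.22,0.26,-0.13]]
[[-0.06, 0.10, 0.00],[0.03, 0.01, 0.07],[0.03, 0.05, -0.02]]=b@ [[0.19, -0.05, 0.01], [-0.05, 0.25, 0.01], [0.01, 0.01, 0.21]]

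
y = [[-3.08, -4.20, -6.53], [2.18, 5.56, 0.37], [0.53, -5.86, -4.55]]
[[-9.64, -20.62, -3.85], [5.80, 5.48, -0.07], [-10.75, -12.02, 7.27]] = y@[[-0.30, 1.25, 2.59], [1.10, 0.34, -1.03], [0.91, 2.35, 0.03]]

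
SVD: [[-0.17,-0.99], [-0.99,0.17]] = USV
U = [[-0.17,-0.99], [-0.99,0.17]]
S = [1.0, 1.0]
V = [[1.00, 0.00], [0.0, 1.00]]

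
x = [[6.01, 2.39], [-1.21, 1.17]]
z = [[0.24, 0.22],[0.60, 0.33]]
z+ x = [[6.25, 2.61], [-0.61, 1.50]]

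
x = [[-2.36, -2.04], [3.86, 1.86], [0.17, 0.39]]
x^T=[[-2.36,  3.86,  0.17], [-2.04,  1.86,  0.39]]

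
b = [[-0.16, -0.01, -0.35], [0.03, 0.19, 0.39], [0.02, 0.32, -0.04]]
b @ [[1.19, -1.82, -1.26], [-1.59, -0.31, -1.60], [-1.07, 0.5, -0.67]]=[[0.2, 0.12, 0.45], [-0.68, 0.08, -0.60], [-0.44, -0.16, -0.51]]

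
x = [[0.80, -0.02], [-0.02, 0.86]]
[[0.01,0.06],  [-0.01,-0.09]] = x@[[0.01, 0.07], [-0.01, -0.10]]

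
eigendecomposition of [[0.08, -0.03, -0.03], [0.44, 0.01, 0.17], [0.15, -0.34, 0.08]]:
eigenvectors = [[0.41+0.00j,(-0.08-0.09j),-0.08+0.09j],[(0.29+0j),-0.16+0.60j,-0.16-0.60j],[-0.87+0.00j,(-0.78+0j),-0.78-0.00j]]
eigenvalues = [(0.12+0j), (0.02+0.28j), (0.02-0.28j)]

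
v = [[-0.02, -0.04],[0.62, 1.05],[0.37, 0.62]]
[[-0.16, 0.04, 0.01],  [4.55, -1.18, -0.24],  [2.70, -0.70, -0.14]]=v @ [[3.27, -1.26, 1.07], [2.4, -0.38, -0.86]]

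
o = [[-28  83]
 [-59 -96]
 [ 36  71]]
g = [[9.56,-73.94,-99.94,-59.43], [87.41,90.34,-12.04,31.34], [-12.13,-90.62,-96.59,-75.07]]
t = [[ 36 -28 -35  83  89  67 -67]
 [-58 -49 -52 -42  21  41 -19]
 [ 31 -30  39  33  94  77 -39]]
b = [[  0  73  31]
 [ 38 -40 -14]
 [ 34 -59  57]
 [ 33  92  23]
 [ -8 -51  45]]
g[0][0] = 9.56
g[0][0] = 9.56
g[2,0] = -12.13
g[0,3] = -59.43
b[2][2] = 57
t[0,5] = 67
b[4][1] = -51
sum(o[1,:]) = -155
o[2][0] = 36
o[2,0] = 36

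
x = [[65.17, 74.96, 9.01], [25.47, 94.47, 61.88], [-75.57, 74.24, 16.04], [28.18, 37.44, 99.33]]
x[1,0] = 25.47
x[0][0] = 65.17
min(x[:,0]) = -75.57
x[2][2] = 16.04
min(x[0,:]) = 9.01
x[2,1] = 74.24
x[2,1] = 74.24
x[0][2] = 9.01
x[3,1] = 37.44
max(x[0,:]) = 74.96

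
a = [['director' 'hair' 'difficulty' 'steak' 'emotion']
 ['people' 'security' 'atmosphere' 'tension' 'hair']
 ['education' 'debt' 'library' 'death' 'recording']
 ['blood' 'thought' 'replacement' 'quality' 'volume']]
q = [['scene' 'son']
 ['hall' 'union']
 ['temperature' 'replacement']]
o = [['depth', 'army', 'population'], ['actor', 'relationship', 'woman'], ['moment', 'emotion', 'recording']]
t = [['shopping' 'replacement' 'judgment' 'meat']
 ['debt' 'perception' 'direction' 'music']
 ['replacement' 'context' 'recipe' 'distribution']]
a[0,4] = 'emotion'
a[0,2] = 'difficulty'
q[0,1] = 'son'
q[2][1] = 'replacement'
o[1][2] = 'woman'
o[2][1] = 'emotion'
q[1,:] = ['hall', 'union']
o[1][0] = 'actor'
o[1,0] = 'actor'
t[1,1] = 'perception'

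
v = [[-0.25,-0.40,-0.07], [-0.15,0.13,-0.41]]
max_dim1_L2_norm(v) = 0.48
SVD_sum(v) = [[-0.26,-0.26,-0.22], [-0.13,-0.14,-0.12]] + [[0.01,-0.14,0.15], [-0.02,0.27,-0.29]]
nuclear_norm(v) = 0.93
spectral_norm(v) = 0.48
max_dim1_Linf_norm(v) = 0.41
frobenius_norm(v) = 0.66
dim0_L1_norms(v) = [0.4, 0.53, 0.48]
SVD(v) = [[-0.89, -0.46], [-0.46, 0.89]] @ diag([0.4845503539707006, 0.4473376291648946]) @ [[0.6, 0.61, 0.52], [-0.04, 0.67, -0.74]]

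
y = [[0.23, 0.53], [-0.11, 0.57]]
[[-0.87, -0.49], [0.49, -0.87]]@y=[[-0.15,-0.74], [0.21,-0.24]]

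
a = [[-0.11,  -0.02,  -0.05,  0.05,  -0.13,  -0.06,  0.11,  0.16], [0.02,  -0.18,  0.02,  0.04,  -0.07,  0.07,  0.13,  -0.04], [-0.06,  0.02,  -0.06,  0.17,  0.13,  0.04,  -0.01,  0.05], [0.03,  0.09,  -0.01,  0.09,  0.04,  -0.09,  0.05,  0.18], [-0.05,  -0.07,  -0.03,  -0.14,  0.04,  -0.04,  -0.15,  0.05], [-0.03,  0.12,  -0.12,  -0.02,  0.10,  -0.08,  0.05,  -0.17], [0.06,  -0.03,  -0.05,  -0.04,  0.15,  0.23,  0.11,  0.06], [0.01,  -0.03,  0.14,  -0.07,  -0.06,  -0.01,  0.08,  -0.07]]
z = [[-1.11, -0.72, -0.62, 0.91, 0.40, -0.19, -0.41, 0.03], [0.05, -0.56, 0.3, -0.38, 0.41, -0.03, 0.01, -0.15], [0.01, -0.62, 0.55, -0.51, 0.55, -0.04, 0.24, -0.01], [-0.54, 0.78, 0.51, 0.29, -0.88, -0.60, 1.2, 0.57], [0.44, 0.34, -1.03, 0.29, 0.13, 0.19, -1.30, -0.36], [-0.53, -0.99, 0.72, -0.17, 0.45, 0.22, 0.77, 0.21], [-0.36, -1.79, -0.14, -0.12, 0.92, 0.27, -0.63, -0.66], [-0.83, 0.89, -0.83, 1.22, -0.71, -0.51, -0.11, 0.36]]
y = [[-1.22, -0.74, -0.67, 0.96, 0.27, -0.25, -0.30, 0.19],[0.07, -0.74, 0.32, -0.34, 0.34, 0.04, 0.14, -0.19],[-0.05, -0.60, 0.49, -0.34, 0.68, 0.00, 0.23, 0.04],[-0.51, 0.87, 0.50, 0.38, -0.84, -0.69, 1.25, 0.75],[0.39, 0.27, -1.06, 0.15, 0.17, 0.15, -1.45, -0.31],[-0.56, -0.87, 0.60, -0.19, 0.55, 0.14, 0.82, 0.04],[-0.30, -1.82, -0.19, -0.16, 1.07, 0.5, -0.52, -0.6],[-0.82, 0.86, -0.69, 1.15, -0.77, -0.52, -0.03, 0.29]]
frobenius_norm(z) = 5.02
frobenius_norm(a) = 0.73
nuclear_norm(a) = 1.87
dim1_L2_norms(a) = [0.28, 0.25, 0.24, 0.25, 0.24, 0.28, 0.32, 0.2]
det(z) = -0.00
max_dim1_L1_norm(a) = 0.73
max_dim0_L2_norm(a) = 0.32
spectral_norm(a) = 0.36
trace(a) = -0.26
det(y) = 0.00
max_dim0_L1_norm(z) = 6.69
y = a + z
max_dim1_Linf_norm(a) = 0.23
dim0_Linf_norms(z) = [1.11, 1.79, 1.03, 1.22, 0.92, 0.6, 1.3, 0.66]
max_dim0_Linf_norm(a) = 0.23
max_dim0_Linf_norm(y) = 1.82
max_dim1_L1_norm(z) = 5.46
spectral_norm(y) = 3.57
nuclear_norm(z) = 9.32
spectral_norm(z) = 3.43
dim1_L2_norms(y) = [1.92, 0.97, 1.11, 2.17, 1.9, 1.57, 2.34, 2.04]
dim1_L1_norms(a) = [0.69, 0.57, 0.54, 0.58, 0.57, 0.69, 0.73, 0.47]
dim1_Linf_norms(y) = [1.22, 0.74, 0.68, 1.25, 1.45, 0.87, 1.82, 1.15]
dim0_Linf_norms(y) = [1.22, 1.82, 1.06, 1.15, 1.07, 0.69, 1.45, 0.75]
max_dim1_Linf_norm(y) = 1.82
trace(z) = -0.75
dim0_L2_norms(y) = [1.73, 2.66, 1.74, 1.64, 1.85, 1.05, 2.18, 1.09]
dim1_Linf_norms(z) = [1.11, 0.56, 0.62, 1.2, 1.3, 0.99, 1.79, 1.22]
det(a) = -0.00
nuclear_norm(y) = 9.71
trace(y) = -1.01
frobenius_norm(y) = 5.13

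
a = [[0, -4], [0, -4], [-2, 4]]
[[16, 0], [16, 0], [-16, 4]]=a @[[0, -2], [-4, 0]]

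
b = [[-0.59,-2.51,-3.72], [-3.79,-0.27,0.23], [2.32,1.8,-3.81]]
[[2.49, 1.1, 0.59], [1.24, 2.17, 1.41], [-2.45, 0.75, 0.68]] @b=[[-4.27, -5.48, -11.26], [-5.68, -1.16, -9.49], [0.18, 7.17, 6.7]]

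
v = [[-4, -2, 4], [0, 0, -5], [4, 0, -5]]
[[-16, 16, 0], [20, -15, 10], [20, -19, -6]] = v @ [[0, -1, -4], [0, 0, 4], [-4, 3, -2]]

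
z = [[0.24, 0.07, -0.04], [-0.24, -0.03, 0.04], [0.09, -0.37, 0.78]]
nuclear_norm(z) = 1.24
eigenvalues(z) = [0.05, 0.19, 0.75]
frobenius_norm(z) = 0.94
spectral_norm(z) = 0.87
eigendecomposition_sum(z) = [[-0.03, -0.02, -0.00], [0.1, 0.08, 0.00], [0.06, 0.04, 0.0]] + [[0.29, 0.07, 0.01], [-0.37, -0.08, -0.02], [-0.27, -0.06, -0.01]] + [[-0.02, 0.02, -0.05],[0.02, -0.03, 0.06],[0.31, -0.35, 0.79]]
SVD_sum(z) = [[-0.00, 0.02, -0.04], [0.00, -0.01, 0.03], [0.07, -0.37, 0.78]] + [[0.25, 0.03, -0.01],  [-0.24, -0.03, 0.01],  [0.02, 0.0, -0.0]] + [[-0.0, 0.02, 0.01],[-0.00, 0.02, 0.01],[-0.00, 0.0, 0.00]]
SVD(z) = [[0.05, 0.71, -0.7],  [-0.03, -0.7, -0.72],  [-1.0, 0.06, -0.01]] @ diag([0.8695083298341276, 0.3477328284596989, 0.025241718651541872]) @ [[-0.08, 0.43, -0.90], [0.99, 0.14, -0.02], [0.11, -0.89, -0.44]]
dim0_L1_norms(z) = [0.57, 0.47, 0.86]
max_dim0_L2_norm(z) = 0.78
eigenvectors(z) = [[-0.22,0.53,-0.07], [0.86,-0.68,0.07], [0.46,-0.51,1.0]]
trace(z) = 0.99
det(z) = 0.01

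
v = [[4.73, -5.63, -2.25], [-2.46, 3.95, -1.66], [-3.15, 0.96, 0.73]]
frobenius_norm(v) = 9.74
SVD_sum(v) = [[5.0, -5.62, -1.08],  [-2.83, 3.18, 0.61],  [-1.90, 2.13, 0.41]] + [[0.24, 0.38, -0.85], [0.6, 0.95, -2.13], [-0.26, -0.41, 0.93]] + [[-0.51,-0.39,-0.32], [-0.23,-0.18,-0.14], [-0.99,-0.76,-0.62]]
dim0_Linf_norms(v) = [4.73, 5.63, 2.25]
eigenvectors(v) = [[-0.85, 0.62, -0.61], [0.34, 0.46, -0.45], [0.41, 0.63, 0.65]]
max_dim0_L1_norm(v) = 10.54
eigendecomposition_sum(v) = [[5.22, -7.12, 0.01], [-2.1, 2.86, -0.00], [-2.51, 3.42, -0.0]] + [[-0.56, -0.42, -0.81], [-0.41, -0.31, -0.59], [-0.56, -0.42, -0.82]] + [[0.07, 1.91, -1.45], [0.05, 1.4, -1.06], [-0.07, -2.04, 1.55]]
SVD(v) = [[-0.83, 0.34, -0.45], [0.47, 0.86, -0.20], [0.31, -0.38, -0.87]] @ diag([9.194746964999073, 2.7980661082801936, 1.5957613553830914]) @ [[-0.66, 0.74, 0.14], [0.25, 0.39, -0.88], [0.71, 0.55, 0.44]]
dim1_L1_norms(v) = [12.61, 8.07, 4.84]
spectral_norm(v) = 9.19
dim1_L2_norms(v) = [7.69, 4.94, 3.37]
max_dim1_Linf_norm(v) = 5.63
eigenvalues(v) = [8.08, -1.68, 3.02]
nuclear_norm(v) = 13.59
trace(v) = 9.41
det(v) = -41.05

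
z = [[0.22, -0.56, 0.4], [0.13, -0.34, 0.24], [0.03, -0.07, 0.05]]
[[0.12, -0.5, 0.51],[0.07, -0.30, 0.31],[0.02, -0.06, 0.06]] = z@ [[0.99,-0.04,0.16], [0.16,0.17,-0.97], [-0.01,-0.98,-0.18]]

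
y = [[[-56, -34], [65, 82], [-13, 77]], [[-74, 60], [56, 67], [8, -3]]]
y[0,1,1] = 82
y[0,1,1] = 82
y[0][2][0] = -13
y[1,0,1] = 60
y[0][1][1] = 82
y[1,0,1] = 60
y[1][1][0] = 56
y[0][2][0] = -13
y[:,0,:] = [[-56, -34], [-74, 60]]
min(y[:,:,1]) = -34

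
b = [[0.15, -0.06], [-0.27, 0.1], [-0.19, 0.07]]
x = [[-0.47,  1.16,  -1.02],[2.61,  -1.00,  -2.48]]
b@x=[[-0.23,0.23,-0.00],  [0.39,-0.41,0.03],  [0.27,-0.29,0.02]]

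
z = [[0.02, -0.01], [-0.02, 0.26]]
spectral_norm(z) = 0.26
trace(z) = 0.28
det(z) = 0.01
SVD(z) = [[-0.04, 1.0], [1.0, 0.04]] @ diag([0.26102312348569723, 0.01915539103674076]) @ [[-0.08, 1.00], [1.0, 0.08]]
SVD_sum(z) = [[0.0, -0.01], [-0.02, 0.26]] + [[0.02,0.0], [0.0,0.00]]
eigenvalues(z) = [0.02, 0.26]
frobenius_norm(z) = 0.26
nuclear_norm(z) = 0.28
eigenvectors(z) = [[-1.00, 0.04], [-0.08, -1.00]]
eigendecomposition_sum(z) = [[0.02, 0.0],  [0.00, 0.0]] + [[0.00, -0.01], [-0.02, 0.26]]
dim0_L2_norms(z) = [0.03, 0.26]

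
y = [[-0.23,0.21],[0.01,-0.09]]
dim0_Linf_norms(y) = [0.23, 0.21]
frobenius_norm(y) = 0.32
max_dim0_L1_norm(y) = 0.3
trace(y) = -0.32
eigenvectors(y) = [[-1.0, -0.81],[0.06, -0.59]]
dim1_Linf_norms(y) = [0.23, 0.09]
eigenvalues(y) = [-0.24, -0.08]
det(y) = 0.02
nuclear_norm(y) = 0.38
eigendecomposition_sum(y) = [[-0.22,0.31],[0.01,-0.02]] + [[-0.01, -0.10], [-0.00, -0.07]]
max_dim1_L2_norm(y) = 0.31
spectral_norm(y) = 0.32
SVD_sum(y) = [[-0.22, 0.22], [0.05, -0.05]] + [[-0.01,  -0.01], [-0.04,  -0.04]]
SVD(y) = [[-0.98, 0.22], [0.22, 0.98]] @ diag([0.31906367074518505, 0.0582955745370791]) @ [[0.71, -0.70], [-0.70, -0.71]]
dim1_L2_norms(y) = [0.31, 0.09]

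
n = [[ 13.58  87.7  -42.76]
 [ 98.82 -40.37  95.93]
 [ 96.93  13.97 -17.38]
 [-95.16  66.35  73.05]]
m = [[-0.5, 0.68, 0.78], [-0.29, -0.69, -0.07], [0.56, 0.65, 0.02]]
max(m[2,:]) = 0.653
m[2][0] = 0.557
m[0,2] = 0.778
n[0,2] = -42.76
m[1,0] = -0.286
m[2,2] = 0.024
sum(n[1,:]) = 154.38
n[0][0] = 13.58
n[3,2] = 73.05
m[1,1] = -0.692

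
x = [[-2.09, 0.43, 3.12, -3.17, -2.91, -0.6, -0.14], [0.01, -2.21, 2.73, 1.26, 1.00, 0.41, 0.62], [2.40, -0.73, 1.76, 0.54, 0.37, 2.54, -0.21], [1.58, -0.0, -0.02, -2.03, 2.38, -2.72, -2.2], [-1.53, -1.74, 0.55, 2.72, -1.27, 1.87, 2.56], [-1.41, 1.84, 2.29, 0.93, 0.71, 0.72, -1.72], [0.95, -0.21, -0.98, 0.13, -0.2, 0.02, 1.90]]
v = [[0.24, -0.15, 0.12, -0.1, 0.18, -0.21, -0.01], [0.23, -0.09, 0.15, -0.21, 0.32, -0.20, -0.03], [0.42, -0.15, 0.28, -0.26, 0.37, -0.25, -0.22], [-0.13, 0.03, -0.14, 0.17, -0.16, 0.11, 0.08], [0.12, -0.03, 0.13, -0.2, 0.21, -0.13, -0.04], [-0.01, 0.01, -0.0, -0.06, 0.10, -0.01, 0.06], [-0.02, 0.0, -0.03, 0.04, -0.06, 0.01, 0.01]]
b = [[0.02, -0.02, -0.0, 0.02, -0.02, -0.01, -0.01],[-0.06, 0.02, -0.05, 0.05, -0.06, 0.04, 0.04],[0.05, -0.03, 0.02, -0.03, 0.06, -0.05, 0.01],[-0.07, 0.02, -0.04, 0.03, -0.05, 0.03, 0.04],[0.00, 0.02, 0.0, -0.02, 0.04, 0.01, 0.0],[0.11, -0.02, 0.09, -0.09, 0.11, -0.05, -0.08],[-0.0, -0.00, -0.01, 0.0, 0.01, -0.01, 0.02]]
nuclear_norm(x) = 25.83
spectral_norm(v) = 1.12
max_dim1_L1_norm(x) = 12.46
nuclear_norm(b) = 0.45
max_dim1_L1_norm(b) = 0.55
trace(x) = -3.22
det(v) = -0.00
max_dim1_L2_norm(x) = 5.76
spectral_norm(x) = 7.13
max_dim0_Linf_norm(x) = 3.17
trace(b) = 0.10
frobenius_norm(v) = 1.15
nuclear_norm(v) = 1.56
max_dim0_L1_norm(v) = 1.4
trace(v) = 0.81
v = x @ b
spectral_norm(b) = 0.29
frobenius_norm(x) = 11.63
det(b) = 0.00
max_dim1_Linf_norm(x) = 3.17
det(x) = -65.83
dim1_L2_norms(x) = [5.76, 3.93, 4.04, 4.95, 4.97, 3.93, 2.36]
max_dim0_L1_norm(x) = 11.45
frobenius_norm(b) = 0.31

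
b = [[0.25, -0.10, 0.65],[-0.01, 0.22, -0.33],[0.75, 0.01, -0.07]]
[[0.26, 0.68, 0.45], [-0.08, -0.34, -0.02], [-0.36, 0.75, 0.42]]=b @ [[-0.43, 1.06, 0.60], [0.6, -0.68, 0.85], [0.65, 0.53, 0.6]]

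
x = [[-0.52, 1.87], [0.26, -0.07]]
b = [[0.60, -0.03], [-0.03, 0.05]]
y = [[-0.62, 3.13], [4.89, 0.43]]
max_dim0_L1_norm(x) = 1.94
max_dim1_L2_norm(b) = 0.6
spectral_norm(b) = 0.60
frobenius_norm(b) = 0.60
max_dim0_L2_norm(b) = 0.6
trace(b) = 0.65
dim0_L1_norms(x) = [0.78, 1.94]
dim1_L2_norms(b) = [0.6, 0.06]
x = b @ y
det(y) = -15.57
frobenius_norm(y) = 5.85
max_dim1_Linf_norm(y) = 4.89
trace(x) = -0.59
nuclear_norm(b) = 0.65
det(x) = -0.45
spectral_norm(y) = 4.93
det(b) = 0.03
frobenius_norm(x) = 1.96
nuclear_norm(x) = 2.18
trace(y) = -0.19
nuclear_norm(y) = 8.09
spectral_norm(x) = 1.95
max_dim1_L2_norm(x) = 1.94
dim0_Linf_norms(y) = [4.89, 3.13]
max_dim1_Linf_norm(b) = 0.6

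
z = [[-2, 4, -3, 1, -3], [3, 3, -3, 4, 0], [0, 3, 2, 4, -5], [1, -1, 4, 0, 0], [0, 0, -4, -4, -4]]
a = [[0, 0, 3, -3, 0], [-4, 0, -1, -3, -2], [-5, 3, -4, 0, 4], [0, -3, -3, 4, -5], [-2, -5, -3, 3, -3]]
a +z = [[-2, 4, 0, -2, -3], [-1, 3, -4, 1, -2], [-5, 6, -2, 4, -1], [1, -4, 1, 4, -5], [-2, -5, -7, -1, -7]]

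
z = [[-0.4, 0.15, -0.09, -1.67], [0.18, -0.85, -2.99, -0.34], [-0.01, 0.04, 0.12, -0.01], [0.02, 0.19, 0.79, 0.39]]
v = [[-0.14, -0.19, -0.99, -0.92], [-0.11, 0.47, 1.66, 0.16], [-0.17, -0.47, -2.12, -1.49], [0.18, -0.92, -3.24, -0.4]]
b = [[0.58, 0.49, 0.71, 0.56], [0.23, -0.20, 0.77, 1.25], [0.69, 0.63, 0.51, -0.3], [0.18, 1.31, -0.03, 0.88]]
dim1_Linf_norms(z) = [1.67, 2.99, 0.12, 0.79]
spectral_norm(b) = 2.14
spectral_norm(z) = 3.26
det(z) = -0.00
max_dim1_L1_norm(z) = 4.36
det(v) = -0.00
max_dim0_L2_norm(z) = 3.1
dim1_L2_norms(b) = [1.18, 1.5, 1.11, 1.59]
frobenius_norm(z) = 3.69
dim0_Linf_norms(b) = [0.69, 1.31, 0.77, 1.25]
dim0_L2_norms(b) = [0.95, 1.55, 1.17, 1.66]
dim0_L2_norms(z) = [0.44, 0.88, 3.1, 1.75]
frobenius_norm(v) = 4.84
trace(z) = -0.74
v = b @ z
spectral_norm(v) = 4.67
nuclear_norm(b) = 4.50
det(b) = 0.01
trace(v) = -2.19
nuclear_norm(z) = 5.00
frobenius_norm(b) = 2.72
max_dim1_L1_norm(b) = 2.45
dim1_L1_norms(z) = [2.31, 4.36, 0.18, 1.39]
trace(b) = 1.77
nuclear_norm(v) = 5.94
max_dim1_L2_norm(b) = 1.59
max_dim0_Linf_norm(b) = 1.31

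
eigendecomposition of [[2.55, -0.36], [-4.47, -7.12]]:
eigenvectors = [[0.91, 0.04], [-0.41, 1.0]]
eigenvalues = [2.71, -7.28]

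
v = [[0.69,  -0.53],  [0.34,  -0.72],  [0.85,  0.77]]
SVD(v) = [[-0.17, 0.74], [-0.44, 0.53], [0.88, 0.4]] @ diag([1.1882744878117835, 1.1377186566175503]) @ [[0.41, 0.91], [0.91, -0.41]]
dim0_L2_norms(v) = [1.15, 1.18]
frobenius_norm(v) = 1.65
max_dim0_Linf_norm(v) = 0.85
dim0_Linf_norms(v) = [0.85, 0.77]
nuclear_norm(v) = 2.33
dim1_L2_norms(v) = [0.87, 0.8, 1.15]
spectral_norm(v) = 1.19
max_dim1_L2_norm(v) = 1.15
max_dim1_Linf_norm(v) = 0.85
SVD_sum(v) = [[-0.08,-0.18], [-0.21,-0.47], [0.43,0.96]] + [[0.77, -0.35], [0.55, -0.25], [0.42, -0.19]]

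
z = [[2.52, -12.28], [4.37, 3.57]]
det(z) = 62.660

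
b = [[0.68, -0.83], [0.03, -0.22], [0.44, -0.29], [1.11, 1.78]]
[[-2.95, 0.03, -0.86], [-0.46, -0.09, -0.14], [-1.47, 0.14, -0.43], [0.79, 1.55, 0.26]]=b @ [[-2.16, 0.63, -0.62], [1.79, 0.48, 0.53]]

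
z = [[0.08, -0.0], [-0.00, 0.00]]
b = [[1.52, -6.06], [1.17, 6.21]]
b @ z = [[0.12, 0.0], [0.09, 0.0]]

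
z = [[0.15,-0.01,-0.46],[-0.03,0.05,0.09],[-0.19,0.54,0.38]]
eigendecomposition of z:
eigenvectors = [[-0.67, 0.95, 0.87], [0.14, 0.16, -0.11], [0.73, 0.26, 0.47]]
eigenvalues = [0.66, 0.02, -0.1]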